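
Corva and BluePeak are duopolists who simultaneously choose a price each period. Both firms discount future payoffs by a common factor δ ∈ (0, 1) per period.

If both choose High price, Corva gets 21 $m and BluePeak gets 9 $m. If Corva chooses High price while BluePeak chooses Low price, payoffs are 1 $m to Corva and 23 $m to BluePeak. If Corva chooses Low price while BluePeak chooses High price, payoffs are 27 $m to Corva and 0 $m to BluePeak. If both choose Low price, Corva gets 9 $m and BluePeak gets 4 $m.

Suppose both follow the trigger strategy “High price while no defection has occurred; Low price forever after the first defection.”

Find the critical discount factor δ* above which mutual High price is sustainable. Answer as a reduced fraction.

14/19

For Corva: deviation gain 27−21 = 6, per-period punishment loss 21−9 = 12. IC gives δ ≥ 6/18 = 1/3.
For BluePeak: gain 14, loss 5 per period, so δ ≥ 14/19.
The tighter constraint is BluePeak's, so cooperation needs δ ≥ 14/19.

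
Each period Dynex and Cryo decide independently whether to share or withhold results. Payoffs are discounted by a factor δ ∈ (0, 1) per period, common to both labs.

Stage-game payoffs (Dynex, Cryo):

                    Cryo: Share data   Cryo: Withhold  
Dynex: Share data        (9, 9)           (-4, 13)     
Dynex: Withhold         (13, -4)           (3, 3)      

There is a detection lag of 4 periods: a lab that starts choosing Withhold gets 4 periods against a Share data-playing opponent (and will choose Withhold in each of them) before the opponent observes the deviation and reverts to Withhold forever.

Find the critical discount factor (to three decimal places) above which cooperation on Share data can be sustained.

The best deviation is to choose Withhold for all 4 undetected periods, earning 13 each, then 3 forever once detected.
Deviation value: 13(1−δ^4)/(1−δ) + 3δ^4/(1−δ); cooperation value: 9/(1−δ).
IC: 9 ≥ 13(1−δ^4) + 3δ^4 = 13 − 10δ^4.
So δ^4 ≥ 4/10 = 2/5, giving δ ≥ (2/5)^(1/4) ≈ 0.795.

0.795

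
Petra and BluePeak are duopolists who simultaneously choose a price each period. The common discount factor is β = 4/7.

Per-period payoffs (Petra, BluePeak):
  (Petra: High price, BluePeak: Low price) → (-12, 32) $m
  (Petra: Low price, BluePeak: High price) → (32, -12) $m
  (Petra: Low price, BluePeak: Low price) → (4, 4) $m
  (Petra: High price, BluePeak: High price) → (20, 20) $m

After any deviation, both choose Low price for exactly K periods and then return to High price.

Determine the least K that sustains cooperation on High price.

Need Σ_{k=1}^{K} β^k ≥ (32−20)/(20−4) = 0.7500 at β = 4/7.
At K = 1 the sum is 0.5714 < 0.7500; at K = 2 it is 0.8980 ≥ 0.7500.
So the minimum punishment length is K = 2.

2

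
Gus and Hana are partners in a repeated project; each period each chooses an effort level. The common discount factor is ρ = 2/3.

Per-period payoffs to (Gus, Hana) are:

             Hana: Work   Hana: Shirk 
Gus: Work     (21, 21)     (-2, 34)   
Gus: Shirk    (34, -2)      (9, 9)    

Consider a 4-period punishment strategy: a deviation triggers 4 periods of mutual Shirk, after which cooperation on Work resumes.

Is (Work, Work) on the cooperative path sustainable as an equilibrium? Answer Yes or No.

Yes

Comparing payoff streams over the 5 periods until play realigns: cooperate → 21(1+ρ+…+ρ^4); deviate → 34 + 9(ρ+…+ρ^4).
Cooperation is sustained iff (21−9)(ρ+…+ρ^4) ≥ 34−21.
ρ+…+ρ^4 = 2/3·(1−(2/3)^4)/(1−2/3) = 1.6049, and (34−21)/(21−9) = 1.0833.
1.6049 ≥ 1.0833, so cooperation is sustainable.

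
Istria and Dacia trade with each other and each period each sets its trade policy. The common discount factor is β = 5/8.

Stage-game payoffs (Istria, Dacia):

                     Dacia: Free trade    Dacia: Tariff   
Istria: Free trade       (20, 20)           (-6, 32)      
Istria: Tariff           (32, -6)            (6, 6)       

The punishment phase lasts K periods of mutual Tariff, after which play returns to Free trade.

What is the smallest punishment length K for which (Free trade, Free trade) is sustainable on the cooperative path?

2

No profitable deviation requires (20−6)(β+…+β^K) ≥ 32−20, i.e. β+…+β^K ≥ 6/7 ≈ 0.8571.
With β = 5/8, the partial sums are K=1: 0.6250, K=2: 1.0156.
K = 2 is the first length at which the sum reaches 0.8571.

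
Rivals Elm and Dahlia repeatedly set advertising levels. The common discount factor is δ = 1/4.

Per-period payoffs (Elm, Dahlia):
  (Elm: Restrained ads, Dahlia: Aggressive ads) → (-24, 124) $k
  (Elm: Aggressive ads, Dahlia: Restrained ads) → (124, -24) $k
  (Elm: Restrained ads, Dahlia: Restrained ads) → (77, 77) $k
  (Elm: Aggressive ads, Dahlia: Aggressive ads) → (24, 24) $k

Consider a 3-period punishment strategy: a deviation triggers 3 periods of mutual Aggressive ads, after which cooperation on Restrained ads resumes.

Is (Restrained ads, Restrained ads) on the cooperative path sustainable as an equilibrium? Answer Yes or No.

Comparing payoff streams over the 4 periods until play realigns: cooperate → 77(1+δ+…+δ^3); deviate → 124 + 24(δ+…+δ^3).
Cooperation is sustained iff (77−24)(δ+…+δ^3) ≥ 124−77.
δ+…+δ^3 = 1/4·(1−(1/4)^3)/(1−1/4) = 0.3281, and (124−77)/(77−24) = 0.8868.
0.3281 < 0.8868, so cooperation is not sustainable.

No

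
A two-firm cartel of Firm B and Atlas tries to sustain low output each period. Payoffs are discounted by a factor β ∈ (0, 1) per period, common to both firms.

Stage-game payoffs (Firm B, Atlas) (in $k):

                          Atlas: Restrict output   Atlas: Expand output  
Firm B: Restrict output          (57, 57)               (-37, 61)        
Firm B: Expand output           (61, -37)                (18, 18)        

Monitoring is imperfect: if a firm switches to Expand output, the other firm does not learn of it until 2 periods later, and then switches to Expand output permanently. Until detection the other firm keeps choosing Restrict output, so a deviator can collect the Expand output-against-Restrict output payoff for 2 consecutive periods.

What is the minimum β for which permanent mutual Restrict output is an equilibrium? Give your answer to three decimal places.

Deviating for the 2 undetected periods gains 61−57 = 4 per period over cooperation, then loses 57−18 = 39 per period forever once punishment starts.
Gain: 4(1 + β + … + β^1); loss: 39·β^2/(1−β).
No profitable deviation ⇔ 4(1−β^2) ≤ 39·β^2, i.e. β^2 ≥ 4/(4+39) = 4/43.
Hence β ≥ (4/43)^(1/2) ≈ 0.305.

0.305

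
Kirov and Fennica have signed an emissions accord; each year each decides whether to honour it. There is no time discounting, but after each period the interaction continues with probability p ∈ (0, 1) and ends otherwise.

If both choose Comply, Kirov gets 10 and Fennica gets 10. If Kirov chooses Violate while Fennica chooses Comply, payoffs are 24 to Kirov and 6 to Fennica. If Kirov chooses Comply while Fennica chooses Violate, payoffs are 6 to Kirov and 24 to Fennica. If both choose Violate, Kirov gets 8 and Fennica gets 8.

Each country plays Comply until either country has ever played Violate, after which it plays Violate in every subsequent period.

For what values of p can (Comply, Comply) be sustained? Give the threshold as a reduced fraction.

Expected cooperation value is 10 + p·10 + p²·10 + … = 10/(1−p); deviation gives 24 + p·8/(1−p).
10 ≥ 24(1−p) + 8p ⇒ 16p ≥ 14 ⇒ p ≥ 14/16 = 7/8.

7/8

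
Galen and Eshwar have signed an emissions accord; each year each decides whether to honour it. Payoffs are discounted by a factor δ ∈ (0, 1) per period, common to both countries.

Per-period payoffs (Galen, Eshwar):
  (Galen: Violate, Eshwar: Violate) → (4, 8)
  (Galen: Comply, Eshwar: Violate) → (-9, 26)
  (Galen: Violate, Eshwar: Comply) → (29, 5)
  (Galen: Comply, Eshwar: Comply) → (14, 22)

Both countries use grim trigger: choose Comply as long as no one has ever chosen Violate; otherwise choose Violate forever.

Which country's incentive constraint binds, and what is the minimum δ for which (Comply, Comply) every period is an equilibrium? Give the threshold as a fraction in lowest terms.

Galen; δ ≥ 3/5

Galen's threshold: (29−14)/(29−4) = 3/5.
Eshwar's threshold: (26−22)/(26−8) = 2/9.
3/5 > 2/9, so Galen binds and δ* = 3/5.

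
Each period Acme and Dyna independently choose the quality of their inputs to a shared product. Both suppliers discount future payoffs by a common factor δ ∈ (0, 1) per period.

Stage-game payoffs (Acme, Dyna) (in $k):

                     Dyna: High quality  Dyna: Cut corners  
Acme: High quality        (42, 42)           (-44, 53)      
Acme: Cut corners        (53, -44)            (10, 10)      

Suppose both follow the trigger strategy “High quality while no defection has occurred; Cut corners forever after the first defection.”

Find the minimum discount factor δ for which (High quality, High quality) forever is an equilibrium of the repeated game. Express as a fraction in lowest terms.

11/43

Under grim trigger the critical discount factor is (T−C)/(T−P) with T = 53, C = 42, P = 10.
δ* = (53−42)/(53−10) = 11/43.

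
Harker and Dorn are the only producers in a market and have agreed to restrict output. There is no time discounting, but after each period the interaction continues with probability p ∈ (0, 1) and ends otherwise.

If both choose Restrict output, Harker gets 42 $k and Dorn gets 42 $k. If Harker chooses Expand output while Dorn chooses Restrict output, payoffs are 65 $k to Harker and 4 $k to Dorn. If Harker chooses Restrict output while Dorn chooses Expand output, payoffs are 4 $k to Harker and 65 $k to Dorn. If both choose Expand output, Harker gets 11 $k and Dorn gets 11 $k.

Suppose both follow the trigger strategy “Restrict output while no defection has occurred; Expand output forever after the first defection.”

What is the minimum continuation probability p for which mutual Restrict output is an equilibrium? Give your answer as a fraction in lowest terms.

23/54

Expected cooperation value is 42 + p·42 + p²·42 + … = 42/(1−p); deviation gives 65 + p·11/(1−p).
42 ≥ 65(1−p) + 11p ⇒ 54p ≥ 23 ⇒ p ≥ 23/54.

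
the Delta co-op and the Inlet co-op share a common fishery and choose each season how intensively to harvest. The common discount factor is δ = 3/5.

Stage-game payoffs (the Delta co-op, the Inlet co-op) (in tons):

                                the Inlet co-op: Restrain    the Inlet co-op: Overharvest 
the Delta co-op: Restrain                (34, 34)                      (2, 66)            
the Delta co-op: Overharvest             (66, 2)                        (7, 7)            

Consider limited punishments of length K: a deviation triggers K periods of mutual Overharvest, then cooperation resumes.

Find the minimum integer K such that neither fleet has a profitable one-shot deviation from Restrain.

No profitable deviation requires (34−7)(δ+…+δ^K) ≥ 66−34, i.e. δ+…+δ^K ≥ 32/27 ≈ 1.1852.
With δ = 3/5, the partial sums are K=1: 0.6000, K=2: 0.9600, K=3: 1.1760, K=4: 1.3056.
K = 4 is the first length at which the sum reaches 1.1852.

4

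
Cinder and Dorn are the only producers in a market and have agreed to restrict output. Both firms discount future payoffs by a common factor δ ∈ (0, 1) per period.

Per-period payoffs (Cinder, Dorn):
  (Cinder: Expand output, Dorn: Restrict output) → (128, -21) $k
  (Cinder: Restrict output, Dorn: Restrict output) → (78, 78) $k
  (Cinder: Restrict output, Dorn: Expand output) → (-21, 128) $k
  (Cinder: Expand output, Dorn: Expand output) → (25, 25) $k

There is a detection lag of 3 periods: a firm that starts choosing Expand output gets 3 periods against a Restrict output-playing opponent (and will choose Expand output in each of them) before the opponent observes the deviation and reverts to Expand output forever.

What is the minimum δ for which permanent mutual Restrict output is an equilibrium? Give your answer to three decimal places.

0.786

The best deviation is to choose Expand output for all 3 undetected periods, earning 128 each, then 25 forever once detected.
Deviation value: 128(1−δ^3)/(1−δ) + 25δ^3/(1−δ); cooperation value: 78/(1−δ).
IC: 78 ≥ 128(1−δ^3) + 25δ^3 = 128 − 103δ^3.
So δ^3 ≥ 50/103, giving δ ≥ (50/103)^(1/3) ≈ 0.786.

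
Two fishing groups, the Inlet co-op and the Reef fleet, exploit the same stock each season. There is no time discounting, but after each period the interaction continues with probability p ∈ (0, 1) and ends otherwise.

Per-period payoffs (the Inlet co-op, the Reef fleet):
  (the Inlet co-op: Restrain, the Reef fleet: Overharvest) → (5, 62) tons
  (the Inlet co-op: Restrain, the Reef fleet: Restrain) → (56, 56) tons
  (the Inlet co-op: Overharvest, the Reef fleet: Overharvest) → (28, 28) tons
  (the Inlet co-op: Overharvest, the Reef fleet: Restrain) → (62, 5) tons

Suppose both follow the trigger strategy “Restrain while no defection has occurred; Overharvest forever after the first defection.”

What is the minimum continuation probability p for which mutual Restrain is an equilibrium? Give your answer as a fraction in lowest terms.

3/17

With no time discounting, the continuation probability p plays the role of the discount factor.
Grim-trigger IC: 56/(1−p) ≥ 62 + 28p/(1−p) ⇒ p ≥ (62−56)/(62−28) = 3/17.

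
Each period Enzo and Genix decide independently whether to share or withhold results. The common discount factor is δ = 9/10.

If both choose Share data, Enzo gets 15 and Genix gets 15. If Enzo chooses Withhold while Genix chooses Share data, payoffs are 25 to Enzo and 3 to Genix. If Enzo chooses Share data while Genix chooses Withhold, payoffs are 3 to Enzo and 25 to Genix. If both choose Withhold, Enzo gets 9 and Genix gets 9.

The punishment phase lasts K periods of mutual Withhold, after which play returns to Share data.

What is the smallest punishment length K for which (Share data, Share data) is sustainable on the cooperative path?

2

IC: δ(1−δ^K)/(1−δ) ≥ (25−15)/(15−9) = 5/3.
With δ = 9/10: need 1 − δ^K ≥ 5/3·(1−9/10)/(9/10), i.e. δ^K ≤ 0.8148.
Since (9/10)^1 = 0.9000 and (9/10)^2 = 0.8100, the smallest such K is 2.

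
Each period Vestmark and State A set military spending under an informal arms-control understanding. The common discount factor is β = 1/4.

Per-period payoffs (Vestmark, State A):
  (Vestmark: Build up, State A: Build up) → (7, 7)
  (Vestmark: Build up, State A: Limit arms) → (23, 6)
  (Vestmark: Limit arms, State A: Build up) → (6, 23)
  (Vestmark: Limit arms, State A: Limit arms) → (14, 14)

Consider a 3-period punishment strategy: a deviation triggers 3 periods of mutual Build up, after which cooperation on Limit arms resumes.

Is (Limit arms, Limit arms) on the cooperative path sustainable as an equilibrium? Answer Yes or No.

No

A one-shot deviation gives 23 now, then 7 for 3 periods, then back to 14.
Gain from deviating: (23−14) today; loss: (14−7) in each of the next 3 periods.
No-deviation condition: (14−7)(β+…+β^3) ≥ 23−14, i.e. β+…+β^3 ≥ 9/7.
At β = 1/4: β+…+β^3 = 0.3281 < 1.2857.
So cooperation is not sustainable.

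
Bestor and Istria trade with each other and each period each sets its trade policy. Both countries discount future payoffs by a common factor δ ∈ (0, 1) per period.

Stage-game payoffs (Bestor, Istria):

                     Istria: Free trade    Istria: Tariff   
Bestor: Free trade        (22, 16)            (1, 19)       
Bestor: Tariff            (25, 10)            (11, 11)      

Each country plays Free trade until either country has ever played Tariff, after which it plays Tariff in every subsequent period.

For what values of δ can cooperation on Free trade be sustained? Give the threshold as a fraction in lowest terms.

3/8

Bestor's threshold: (25−22)/(25−11) = 3/14.
Istria's threshold: (19−16)/(19−11) = 3/8.
3/14 < 3/8, so Istria binds and δ* = 3/8.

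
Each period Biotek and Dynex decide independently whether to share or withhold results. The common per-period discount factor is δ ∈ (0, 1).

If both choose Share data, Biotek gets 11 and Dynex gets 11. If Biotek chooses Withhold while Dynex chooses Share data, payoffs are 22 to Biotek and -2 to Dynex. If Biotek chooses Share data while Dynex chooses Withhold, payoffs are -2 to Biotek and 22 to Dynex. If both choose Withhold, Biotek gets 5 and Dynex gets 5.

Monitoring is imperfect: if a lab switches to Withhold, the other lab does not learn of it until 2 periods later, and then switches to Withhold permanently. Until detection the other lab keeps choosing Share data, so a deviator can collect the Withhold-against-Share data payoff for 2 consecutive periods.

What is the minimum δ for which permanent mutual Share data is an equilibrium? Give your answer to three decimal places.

The best deviation is to choose Withhold for all 2 undetected periods, earning 22 each, then 5 forever once detected.
Deviation value: 22(1−δ^2)/(1−δ) + 5δ^2/(1−δ); cooperation value: 11/(1−δ).
IC: 11 ≥ 22(1−δ^2) + 5δ^2 = 22 − 17δ^2.
So δ^2 ≥ 11/17, giving δ ≥ (11/17)^(1/2) ≈ 0.804.

0.804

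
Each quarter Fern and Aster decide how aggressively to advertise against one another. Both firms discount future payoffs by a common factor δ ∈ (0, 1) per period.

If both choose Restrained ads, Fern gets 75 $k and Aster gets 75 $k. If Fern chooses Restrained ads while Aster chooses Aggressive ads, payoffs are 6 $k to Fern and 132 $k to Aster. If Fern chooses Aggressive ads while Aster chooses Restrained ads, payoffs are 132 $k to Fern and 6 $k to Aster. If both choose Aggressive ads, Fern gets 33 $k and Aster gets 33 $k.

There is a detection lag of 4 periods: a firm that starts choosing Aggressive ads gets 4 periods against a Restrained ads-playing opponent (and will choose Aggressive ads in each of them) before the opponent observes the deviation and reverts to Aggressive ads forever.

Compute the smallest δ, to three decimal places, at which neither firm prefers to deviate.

0.871

A deviator earns 132 for 4 periods, then 33 forever; cooperating earns 75 forever. Multiplying the IC by (1−δ):
75 ≥ 132(1−δ^4) + 33δ^4, so 99·δ^4 ≥ 57 and δ^4 ≥ 19/33.
δ ≥ (19/33)^(1/4) ≈ 0.871.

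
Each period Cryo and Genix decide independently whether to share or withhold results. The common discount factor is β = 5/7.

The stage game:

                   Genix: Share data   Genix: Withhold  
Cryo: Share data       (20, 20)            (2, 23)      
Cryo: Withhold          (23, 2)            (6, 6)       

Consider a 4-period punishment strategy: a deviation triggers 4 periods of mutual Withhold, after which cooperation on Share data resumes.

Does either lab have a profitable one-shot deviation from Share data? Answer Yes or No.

No

IC: β+…+β^4 ≥ (23−20)/(20−6) = 3/14.
At β = 5/7: partial sum = 1.8492 ≥ 0.2143. Cooperation sustainable.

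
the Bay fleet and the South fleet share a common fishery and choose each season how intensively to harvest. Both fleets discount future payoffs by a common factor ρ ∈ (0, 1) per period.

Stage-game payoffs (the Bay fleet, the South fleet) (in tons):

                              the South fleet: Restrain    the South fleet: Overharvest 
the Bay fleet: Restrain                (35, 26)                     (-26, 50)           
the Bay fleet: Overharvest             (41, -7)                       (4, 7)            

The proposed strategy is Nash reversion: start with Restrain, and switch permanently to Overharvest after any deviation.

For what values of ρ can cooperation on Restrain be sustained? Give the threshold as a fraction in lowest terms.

For the Bay fleet: deviation gain 41−35 = 6, per-period punishment loss 35−4 = 31. IC gives ρ ≥ 6/37.
For the South fleet: gain 24, loss 19 per period, so ρ ≥ 24/43.
The tighter constraint is the South fleet's, so cooperation needs ρ ≥ 24/43.

24/43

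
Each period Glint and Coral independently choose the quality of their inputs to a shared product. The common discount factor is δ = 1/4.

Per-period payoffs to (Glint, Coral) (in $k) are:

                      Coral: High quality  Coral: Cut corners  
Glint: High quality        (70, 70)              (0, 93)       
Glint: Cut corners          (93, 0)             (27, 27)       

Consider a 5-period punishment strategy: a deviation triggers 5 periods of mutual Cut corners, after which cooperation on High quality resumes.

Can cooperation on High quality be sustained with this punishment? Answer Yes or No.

No

Comparing payoff streams over the 6 periods until play realigns: cooperate → 70(1+δ+…+δ^5); deviate → 93 + 27(δ+…+δ^5).
Cooperation is sustained iff (70−27)(δ+…+δ^5) ≥ 93−70.
δ+…+δ^5 = 1/4·(1−(1/4)^5)/(1−1/4) = 0.3330, and (93−70)/(70−27) = 0.5349.
0.3330 < 0.5349, so cooperation is not sustainable.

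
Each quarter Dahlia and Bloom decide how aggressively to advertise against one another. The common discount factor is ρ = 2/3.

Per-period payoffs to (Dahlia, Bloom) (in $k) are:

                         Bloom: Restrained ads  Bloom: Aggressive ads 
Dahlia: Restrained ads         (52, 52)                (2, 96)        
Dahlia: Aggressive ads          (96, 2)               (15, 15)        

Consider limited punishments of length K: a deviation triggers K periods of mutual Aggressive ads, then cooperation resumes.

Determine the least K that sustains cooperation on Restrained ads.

3

Need Σ_{k=1}^{K} ρ^k ≥ (96−52)/(52−15) = 1.1892 at ρ = 2/3.
At K = 2 the sum is 1.1111 < 1.1892; at K = 3 it is 1.4074 ≥ 1.1892.
So the minimum punishment length is K = 3.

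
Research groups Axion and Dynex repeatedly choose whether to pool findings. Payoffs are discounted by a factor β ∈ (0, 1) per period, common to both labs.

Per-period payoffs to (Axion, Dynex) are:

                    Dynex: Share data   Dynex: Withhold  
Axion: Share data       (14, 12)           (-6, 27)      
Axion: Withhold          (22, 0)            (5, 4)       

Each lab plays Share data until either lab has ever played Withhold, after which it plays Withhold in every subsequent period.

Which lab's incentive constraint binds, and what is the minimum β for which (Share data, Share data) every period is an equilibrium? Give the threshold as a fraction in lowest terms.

Axion's threshold: (22−14)/(22−5) = 8/17.
Dynex's threshold: (27−12)/(27−4) = 15/23.
8/17 < 15/23, so Dynex binds and β* = 15/23.

Dynex; β ≥ 15/23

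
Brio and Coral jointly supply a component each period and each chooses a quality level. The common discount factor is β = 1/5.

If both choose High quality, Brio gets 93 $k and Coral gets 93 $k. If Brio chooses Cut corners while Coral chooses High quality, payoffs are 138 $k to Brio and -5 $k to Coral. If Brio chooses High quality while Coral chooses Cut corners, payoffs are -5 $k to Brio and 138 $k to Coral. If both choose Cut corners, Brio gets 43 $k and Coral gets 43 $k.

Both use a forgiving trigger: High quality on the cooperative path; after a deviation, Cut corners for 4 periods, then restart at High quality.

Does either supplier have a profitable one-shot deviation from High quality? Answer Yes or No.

Yes

IC: β+…+β^4 ≥ (138−93)/(93−43) = 9/10.
At β = 1/5: partial sum = 0.2496 < 0.9000. Cooperation not sustainable.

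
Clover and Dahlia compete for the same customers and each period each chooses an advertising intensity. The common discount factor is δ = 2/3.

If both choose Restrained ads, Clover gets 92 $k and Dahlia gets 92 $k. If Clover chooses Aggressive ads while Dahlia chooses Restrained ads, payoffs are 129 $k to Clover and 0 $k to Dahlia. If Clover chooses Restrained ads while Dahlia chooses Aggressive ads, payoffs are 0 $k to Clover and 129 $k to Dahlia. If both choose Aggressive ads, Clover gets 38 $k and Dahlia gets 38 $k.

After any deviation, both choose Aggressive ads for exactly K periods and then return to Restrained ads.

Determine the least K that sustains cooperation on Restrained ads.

2

IC: δ(1−δ^K)/(1−δ) ≥ (129−92)/(92−38) = 37/54.
With δ = 2/3: need 1 − δ^K ≥ 37/54·(1−2/3)/(2/3), i.e. δ^K ≤ 0.6574.
Since (2/3)^1 = 0.6667 and (2/3)^2 = 0.4444, the smallest such K is 2.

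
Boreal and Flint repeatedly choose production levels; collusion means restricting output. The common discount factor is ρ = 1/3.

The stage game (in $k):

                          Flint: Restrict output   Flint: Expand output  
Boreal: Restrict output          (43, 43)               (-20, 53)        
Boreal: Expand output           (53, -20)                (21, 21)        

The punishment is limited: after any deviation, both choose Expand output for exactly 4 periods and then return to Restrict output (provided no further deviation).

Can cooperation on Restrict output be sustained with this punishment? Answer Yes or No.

Yes

A one-shot deviation gives 53 now, then 21 for 4 periods, then back to 43.
Gain from deviating: (53−43) today; loss: (43−21) in each of the next 4 periods.
No-deviation condition: (43−21)(ρ+…+ρ^4) ≥ 53−43, i.e. ρ+…+ρ^4 ≥ 5/11.
At ρ = 1/3: ρ+…+ρ^4 = 0.4938 ≥ 0.4545.
So cooperation is sustainable.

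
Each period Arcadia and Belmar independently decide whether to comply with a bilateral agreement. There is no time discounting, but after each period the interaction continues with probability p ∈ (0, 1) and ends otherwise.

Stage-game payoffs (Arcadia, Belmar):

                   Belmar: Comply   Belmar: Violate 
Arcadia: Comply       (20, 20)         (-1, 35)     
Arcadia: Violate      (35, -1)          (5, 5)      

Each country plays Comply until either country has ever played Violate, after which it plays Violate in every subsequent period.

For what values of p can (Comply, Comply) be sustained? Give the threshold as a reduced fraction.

1/2

Expected cooperation value is 20 + p·20 + p²·20 + … = 20/(1−p); deviation gives 35 + p·5/(1−p).
20 ≥ 35(1−p) + 5p ⇒ 30p ≥ 15 ⇒ p ≥ 15/30 = 1/2.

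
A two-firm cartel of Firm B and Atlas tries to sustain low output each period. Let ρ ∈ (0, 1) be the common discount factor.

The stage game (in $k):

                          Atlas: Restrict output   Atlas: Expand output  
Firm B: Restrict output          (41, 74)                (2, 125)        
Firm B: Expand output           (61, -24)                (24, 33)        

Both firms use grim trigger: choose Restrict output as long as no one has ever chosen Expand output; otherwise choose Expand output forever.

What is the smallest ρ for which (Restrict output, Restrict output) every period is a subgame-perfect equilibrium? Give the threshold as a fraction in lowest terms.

Firm B: cooperation gives 41 each period; deviation gives 61 once then 24 forever.
  41/(1−ρ) ≥ 61 + 24ρ/(1−ρ) ⇒ ρ ≥ 20/37.
Atlas: cooperation gives 74 each period; deviation gives 125 once then 33 forever.
  ρ ≥ 51/92.
Both must hold, so the binding constraint is Atlas's: ρ ≥ 51/92.

51/92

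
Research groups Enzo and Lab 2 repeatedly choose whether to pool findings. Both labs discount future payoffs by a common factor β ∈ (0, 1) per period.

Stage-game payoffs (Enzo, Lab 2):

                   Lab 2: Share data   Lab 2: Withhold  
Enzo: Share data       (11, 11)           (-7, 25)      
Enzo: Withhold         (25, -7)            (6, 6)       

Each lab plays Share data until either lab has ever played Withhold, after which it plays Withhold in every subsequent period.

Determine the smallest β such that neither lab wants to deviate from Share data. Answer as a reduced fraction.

14/19

Under grim trigger the critical discount factor is (T−C)/(T−P) with T = 25, C = 11, P = 6.
β* = (25−11)/(25−6) = 14/19.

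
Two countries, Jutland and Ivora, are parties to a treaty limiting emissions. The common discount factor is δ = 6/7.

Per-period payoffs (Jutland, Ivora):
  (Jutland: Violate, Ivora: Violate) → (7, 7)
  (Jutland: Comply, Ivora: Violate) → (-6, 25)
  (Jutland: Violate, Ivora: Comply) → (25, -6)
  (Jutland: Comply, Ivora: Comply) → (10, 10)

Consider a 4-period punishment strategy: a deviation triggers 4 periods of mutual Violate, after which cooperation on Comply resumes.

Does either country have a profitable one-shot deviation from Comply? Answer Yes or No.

Yes

A one-shot deviation gives 25 now, then 7 for 4 periods, then back to 10.
Gain from deviating: (25−10) today; loss: (10−7) in each of the next 4 periods.
No-deviation condition: (10−7)(δ+…+δ^4) ≥ 25−10, i.e. δ+…+δ^4 ≥ 5.
At δ = 6/7: δ+…+δ^4 = 2.7613 < 5.0000.
So cooperation is not sustainable.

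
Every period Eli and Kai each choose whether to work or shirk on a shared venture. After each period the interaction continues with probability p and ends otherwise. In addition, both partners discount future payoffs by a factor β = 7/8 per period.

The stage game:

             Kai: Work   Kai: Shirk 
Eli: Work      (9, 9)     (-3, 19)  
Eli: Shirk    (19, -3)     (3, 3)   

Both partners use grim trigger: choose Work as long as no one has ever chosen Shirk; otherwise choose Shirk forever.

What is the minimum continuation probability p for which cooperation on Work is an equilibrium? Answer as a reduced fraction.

5/7

With continuation probability p and discount β, the effective per-period discount factor is βp.
Grim-trigger IC: βp ≥ (19−9)/(19−3) = 5/8.
So p ≥ (5/8)/(7/8) = 5/7.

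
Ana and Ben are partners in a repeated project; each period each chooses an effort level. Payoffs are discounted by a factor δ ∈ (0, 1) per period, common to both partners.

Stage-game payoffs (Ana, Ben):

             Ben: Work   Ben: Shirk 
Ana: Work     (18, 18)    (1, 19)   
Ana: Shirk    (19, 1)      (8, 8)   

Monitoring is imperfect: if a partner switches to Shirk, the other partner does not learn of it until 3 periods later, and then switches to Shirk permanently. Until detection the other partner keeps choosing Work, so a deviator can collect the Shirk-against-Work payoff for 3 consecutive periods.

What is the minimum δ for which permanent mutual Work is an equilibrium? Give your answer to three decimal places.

0.450

The best deviation is to choose Shirk for all 3 undetected periods, earning 19 each, then 8 forever once detected.
Deviation value: 19(1−δ^3)/(1−δ) + 8δ^3/(1−δ); cooperation value: 18/(1−δ).
IC: 18 ≥ 19(1−δ^3) + 8δ^3 = 19 − 11δ^3.
So δ^3 ≥ 1/11, giving δ ≥ (1/11)^(1/3) ≈ 0.450.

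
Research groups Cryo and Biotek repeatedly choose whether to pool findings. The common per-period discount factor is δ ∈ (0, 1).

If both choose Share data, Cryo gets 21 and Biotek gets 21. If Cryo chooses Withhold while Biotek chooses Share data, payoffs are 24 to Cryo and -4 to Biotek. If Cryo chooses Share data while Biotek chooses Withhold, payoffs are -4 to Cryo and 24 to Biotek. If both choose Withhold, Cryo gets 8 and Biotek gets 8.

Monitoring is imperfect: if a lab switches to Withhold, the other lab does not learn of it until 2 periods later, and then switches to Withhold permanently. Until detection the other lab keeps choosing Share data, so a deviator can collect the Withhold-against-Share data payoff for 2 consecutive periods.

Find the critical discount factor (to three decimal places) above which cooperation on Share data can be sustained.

Deviating for the 2 undetected periods gains 24−21 = 3 per period over cooperation, then loses 21−8 = 13 per period forever once punishment starts.
Gain: 3(1 + δ + … + δ^1); loss: 13·δ^2/(1−δ).
No profitable deviation ⇔ 3(1−δ^2) ≤ 13·δ^2, i.e. δ^2 ≥ 3/(3+13) = 3/16.
Hence δ ≥ (3/16)^(1/2) ≈ 0.433.

0.433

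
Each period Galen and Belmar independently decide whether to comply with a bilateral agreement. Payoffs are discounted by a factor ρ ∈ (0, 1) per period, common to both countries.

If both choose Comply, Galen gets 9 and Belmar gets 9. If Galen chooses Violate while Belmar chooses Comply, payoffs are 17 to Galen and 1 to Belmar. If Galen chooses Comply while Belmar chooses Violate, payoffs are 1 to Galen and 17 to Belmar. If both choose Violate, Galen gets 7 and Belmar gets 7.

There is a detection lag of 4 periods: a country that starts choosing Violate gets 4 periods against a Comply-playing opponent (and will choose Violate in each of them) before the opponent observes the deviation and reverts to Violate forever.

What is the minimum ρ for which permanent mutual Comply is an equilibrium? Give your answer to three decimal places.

0.946

The best deviation is to choose Violate for all 4 undetected periods, earning 17 each, then 7 forever once detected.
Deviation value: 17(1−ρ^4)/(1−ρ) + 7ρ^4/(1−ρ); cooperation value: 9/(1−ρ).
IC: 9 ≥ 17(1−ρ^4) + 7ρ^4 = 17 − 10ρ^4.
So ρ^4 ≥ 8/10 = 4/5, giving ρ ≥ (4/5)^(1/4) ≈ 0.946.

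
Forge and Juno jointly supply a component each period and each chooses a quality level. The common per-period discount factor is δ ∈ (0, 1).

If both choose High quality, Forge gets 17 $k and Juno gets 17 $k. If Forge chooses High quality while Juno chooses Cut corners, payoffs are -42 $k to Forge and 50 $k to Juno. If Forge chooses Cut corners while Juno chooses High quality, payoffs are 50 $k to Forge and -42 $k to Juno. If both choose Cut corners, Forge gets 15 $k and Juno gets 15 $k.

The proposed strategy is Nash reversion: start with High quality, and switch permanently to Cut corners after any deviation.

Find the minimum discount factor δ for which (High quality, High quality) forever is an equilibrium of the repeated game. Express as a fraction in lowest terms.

One-period gain from deviating is 50 − 17 = 33. The loss is 17 − 15 = 2 in every subsequent period, with present value 2·δ/(1−δ).
Deviation is unprofitable when 2·δ/(1−δ) ≥ 33, i.e. δ/(1−δ) ≥ 33/2.
Equivalently δ ≥ 33/(33+2) = 33/35.

33/35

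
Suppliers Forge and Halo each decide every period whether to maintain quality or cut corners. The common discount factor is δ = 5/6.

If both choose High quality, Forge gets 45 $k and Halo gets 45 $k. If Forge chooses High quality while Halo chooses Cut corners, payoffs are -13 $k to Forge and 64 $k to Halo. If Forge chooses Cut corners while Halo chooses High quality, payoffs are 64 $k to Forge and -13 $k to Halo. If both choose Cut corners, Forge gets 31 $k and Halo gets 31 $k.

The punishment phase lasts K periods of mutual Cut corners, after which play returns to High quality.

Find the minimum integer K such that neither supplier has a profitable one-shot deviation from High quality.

IC: δ(1−δ^K)/(1−δ) ≥ (64−45)/(45−31) = 19/14.
With δ = 5/6: need 1 − δ^K ≥ 19/14·(1−5/6)/(5/6), i.e. δ^K ≤ 0.7286.
Since (5/6)^1 = 0.8333 and (5/6)^2 = 0.6944, the smallest such K is 2.

2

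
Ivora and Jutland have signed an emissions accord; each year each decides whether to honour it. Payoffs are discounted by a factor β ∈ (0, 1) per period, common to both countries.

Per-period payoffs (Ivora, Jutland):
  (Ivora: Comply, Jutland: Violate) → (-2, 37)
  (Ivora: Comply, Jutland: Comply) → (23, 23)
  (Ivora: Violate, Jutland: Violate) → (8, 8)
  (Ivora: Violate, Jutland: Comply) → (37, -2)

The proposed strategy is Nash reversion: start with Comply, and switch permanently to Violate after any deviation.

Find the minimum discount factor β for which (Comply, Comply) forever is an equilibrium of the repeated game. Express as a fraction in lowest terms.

Under grim trigger the critical discount factor is (T−C)/(T−P) with T = 37, C = 23, P = 8.
β* = (37−23)/(37−8) = 14/29.

14/29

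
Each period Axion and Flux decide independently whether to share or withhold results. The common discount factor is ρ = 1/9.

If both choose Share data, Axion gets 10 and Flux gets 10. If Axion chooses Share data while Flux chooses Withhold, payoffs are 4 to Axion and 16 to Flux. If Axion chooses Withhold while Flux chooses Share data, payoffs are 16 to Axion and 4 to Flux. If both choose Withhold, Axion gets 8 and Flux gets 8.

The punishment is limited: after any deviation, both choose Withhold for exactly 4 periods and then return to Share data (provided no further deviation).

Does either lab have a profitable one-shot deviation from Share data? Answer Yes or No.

Yes

A one-shot deviation gives 16 now, then 8 for 4 periods, then back to 10.
Gain from deviating: (16−10) today; loss: (10−8) in each of the next 4 periods.
No-deviation condition: (10−8)(ρ+…+ρ^4) ≥ 16−10, i.e. ρ+…+ρ^4 ≥ 3.
At ρ = 1/9: ρ+…+ρ^4 = 0.1250 < 3.0000.
So cooperation is not sustainable.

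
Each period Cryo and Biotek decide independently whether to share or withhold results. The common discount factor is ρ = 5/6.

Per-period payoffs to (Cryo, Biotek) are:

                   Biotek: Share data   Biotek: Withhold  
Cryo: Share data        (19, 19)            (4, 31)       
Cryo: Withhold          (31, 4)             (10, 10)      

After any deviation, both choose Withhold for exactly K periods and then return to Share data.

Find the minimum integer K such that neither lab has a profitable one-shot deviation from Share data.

2

Need Σ_{k=1}^{K} ρ^k ≥ (31−19)/(19−10) = 1.3333 at ρ = 5/6.
At K = 1 the sum is 0.8333 < 1.3333; at K = 2 it is 1.5278 ≥ 1.3333.
So the minimum punishment length is K = 2.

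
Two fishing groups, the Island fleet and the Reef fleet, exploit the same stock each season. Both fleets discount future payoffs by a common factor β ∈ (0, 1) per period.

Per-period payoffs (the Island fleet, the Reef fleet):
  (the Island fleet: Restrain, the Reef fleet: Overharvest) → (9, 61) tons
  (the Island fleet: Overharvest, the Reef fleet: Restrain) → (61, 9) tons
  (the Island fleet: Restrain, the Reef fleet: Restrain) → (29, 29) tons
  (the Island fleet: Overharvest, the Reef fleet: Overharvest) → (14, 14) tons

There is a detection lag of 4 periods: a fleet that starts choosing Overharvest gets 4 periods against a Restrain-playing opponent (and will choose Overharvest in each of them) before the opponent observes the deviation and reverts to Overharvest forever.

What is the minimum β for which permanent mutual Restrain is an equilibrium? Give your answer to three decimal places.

0.908

Deviating for the 4 undetected periods gains 61−29 = 32 per period over cooperation, then loses 29−14 = 15 per period forever once punishment starts.
Gain: 32(1 + β + … + β^3); loss: 15·β^4/(1−β).
No profitable deviation ⇔ 32(1−β^4) ≤ 15·β^4, i.e. β^4 ≥ 32/(32+15) = 32/47.
Hence β ≥ (32/47)^(1/4) ≈ 0.908.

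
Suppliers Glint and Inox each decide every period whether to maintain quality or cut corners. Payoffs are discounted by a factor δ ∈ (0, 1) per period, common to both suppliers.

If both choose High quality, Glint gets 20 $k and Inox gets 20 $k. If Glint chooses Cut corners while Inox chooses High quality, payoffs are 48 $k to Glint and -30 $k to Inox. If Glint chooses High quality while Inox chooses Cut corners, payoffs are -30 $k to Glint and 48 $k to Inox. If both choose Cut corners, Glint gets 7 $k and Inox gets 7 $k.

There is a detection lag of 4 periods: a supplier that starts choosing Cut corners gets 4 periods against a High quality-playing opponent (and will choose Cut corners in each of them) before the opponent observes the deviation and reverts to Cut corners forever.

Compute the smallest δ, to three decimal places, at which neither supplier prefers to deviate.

Deviating for the 4 undetected periods gains 48−20 = 28 per period over cooperation, then loses 20−7 = 13 per period forever once punishment starts.
Gain: 28(1 + δ + … + δ^3); loss: 13·δ^4/(1−δ).
No profitable deviation ⇔ 28(1−δ^4) ≤ 13·δ^4, i.e. δ^4 ≥ 28/(28+13) = 28/41.
Hence δ ≥ (28/41)^(1/4) ≈ 0.909.

0.909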